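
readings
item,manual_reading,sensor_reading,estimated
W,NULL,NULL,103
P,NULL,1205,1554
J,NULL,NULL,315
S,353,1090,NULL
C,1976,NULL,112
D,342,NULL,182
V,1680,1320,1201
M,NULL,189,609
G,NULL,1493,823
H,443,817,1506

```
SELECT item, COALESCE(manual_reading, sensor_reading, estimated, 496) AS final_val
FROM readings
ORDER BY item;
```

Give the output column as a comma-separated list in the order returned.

1976, 342, 1493, 443, 315, 189, 1205, 353, 1680, 103

item=C: manual_reading=1976 → 1976
item=D: manual_reading=342 → 342
item=G: manual_reading=NULL, sensor_reading=1493 → 1493
item=H: manual_reading=443 → 443
item=J: manual_reading=NULL, sensor_reading=NULL, estimated=315 → 315
item=M: manual_reading=NULL, sensor_reading=189 → 189
item=P: manual_reading=NULL, sensor_reading=1205 → 1205
item=S: manual_reading=353 → 353
item=V: manual_reading=1680 → 1680
item=W: manual_reading=NULL, sensor_reading=NULL, estimated=103 → 103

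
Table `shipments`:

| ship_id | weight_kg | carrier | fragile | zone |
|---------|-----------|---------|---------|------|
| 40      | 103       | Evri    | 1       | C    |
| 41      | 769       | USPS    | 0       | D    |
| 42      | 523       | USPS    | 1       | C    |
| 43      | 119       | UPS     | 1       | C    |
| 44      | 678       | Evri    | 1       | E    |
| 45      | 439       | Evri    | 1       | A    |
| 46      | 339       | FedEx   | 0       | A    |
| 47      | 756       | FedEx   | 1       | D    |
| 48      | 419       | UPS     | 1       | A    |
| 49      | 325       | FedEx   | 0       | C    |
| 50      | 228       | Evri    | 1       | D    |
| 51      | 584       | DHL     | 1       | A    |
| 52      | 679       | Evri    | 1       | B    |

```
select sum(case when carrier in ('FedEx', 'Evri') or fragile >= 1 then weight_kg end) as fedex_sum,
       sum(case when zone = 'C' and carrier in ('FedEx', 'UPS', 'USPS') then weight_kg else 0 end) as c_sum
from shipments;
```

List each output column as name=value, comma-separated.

fedex_sum=5192, c_sum=967

[fedex_sum: carrier in ('FedEx', 'Evri') or fragile >= 1]
ship_id=40: ✓ → 103
ship_id=41: ✗
ship_id=42: ✓ → 523
ship_id=43: ✓ → 119
ship_id=44: ✓ → 678
ship_id=45: ✓ → 439
ship_id=46: ✓ → 339
ship_id=47: ✓ → 756
ship_id=48: ✓ → 419
ship_id=49: ✓ → 325
ship_id=50: ✓ → 228
ship_id=51: ✓ → 584
ship_id=52: ✓ → 679
fedex_sum = 103 + 523 + 119 + 678 + 439 + 339 + 756 + 419 + 325 + 228 + 584 + 679 = 5192
—
[c_sum: zone = 'C' and carrier in ('FedEx', 'UPS', 'USPS')]
ship_id=40: ✗
ship_id=41: ✗
ship_id=42: ✓ → 523
ship_id=43: ✓ → 119
ship_id=44: ✗
ship_id=45: ✗
ship_id=46: ✗
ship_id=47: ✗
ship_id=48: ✗
ship_id=49: ✓ → 325
ship_id=50: ✗
ship_id=51: ✗
ship_id=52: ✗
c_sum = 523 + 119 + 325 = 967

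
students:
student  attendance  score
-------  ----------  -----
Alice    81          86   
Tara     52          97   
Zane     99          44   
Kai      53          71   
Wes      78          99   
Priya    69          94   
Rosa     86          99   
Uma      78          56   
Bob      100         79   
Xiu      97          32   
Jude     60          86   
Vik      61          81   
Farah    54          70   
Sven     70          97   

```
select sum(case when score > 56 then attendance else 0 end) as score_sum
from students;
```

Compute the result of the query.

764

student=Alice: ✓ → 81
student=Tara: ✓ → 52
student=Zane: ✗
student=Kai: ✓ → 53
student=Wes: ✓ → 78
student=Priya: ✓ → 69
student=Rosa: ✓ → 86
student=Uma: ✗
student=Bob: ✓ → 100
student=Xiu: ✗
student=Jude: ✓ → 60
student=Vik: ✓ → 61
student=Farah: ✓ → 54
student=Sven: ✓ → 70
score_sum = 81 + 52 + 53 + 78 + 69 + 86 + 100 + 60 + 61 + 54 + 70 = 764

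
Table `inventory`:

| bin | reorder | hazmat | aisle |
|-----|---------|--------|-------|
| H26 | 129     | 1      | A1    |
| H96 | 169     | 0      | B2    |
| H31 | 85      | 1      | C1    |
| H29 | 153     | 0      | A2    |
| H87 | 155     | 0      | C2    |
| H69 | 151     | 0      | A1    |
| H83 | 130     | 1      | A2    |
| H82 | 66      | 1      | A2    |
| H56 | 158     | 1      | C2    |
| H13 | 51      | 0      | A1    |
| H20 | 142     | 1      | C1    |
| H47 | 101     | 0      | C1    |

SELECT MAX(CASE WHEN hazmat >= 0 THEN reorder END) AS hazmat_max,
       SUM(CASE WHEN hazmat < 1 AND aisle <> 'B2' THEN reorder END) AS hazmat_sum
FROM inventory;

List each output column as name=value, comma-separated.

[hazmat_max: hazmat >= 0]
bin=H26: ✓ → 129
bin=H96: ✓ → 169
bin=H31: ✓ → 85
bin=H29: ✓ → 153
bin=H87: ✓ → 155
bin=H69: ✓ → 151
bin=H83: ✓ → 130
bin=H82: ✓ → 66
bin=H56: ✓ → 158
bin=H13: ✓ → 51
bin=H20: ✓ → 142
bin=H47: ✓ → 101
hazmat_max = MAX(129, 169, 85, 153, 155, 151, 130, 66, 158, 51, 142, 101) = 169
—
[hazmat_sum: hazmat < 1 AND aisle <> 'B2']
bin=H26: ✗
bin=H96: ✗
bin=H31: ✗
bin=H29: ✓ → 153
bin=H87: ✓ → 155
bin=H69: ✓ → 151
bin=H83: ✗
bin=H82: ✗
bin=H56: ✗
bin=H13: ✓ → 51
bin=H20: ✗
bin=H47: ✓ → 101
hazmat_sum = 153 + 155 + 151 + 51 + 101 = 611

hazmat_max=169, hazmat_sum=611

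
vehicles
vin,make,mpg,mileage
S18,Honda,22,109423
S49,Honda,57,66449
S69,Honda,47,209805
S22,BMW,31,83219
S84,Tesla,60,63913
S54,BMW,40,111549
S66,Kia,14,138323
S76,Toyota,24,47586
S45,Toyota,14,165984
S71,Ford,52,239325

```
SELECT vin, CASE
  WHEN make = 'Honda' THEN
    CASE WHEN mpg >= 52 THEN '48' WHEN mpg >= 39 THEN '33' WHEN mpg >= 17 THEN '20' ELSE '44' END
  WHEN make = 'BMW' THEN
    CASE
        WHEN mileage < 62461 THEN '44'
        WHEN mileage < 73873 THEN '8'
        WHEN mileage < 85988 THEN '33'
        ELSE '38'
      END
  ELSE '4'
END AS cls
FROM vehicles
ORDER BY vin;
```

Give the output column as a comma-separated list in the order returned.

20, 33, 4, 48, 38, 4, 33, 4, 4, 4

vin=S18: make='Honda' → inner[mpg >= 17] → 20
vin=S22: make='BMW' → inner[mileage < 85988] → 33
vin=S45: make='Toyota' → outer ELSE → 4
vin=S49: make='Honda' → inner[mpg >= 52] → 48
vin=S54: make='BMW' → inner[ELSE] → 38
vin=S66: make='Kia' → outer ELSE → 4
vin=S69: make='Honda' → inner[mpg >= 39] → 33
vin=S71: make='Ford' → outer ELSE → 4
vin=S76: make='Toyota' → outer ELSE → 4
vin=S84: make='Tesla' → outer ELSE → 4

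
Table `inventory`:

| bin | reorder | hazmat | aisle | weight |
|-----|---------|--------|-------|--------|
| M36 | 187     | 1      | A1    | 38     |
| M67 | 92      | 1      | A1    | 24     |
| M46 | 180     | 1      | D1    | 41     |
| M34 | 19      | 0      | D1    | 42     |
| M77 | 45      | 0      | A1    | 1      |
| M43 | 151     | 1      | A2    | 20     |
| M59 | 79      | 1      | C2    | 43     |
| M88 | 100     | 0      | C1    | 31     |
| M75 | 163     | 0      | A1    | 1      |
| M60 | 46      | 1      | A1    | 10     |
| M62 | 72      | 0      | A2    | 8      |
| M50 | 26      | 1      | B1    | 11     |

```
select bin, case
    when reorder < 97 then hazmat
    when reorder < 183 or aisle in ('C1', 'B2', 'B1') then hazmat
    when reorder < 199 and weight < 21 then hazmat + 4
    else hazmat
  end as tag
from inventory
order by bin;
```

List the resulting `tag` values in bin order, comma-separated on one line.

bin=M34: reorder < 97 → 0
bin=M36: ELSE → 1
bin=M43: reorder < 183 or aisle in ('C1', 'B2', 'B1') → 1
bin=M46: reorder < 183 or aisle in ('C1', 'B2', 'B1') → 1
bin=M50: reorder < 97 → 1
bin=M59: reorder < 97 → 1
bin=M60: reorder < 97 → 1
bin=M62: reorder < 97 → 0
bin=M67: reorder < 97 → 1
bin=M75: reorder < 183 or aisle in ('C1', 'B2', 'B1') → 0
bin=M77: reorder < 97 → 0
bin=M88: reorder < 183 or aisle in ('C1', 'B2', 'B1') → 0

0, 1, 1, 1, 1, 1, 1, 0, 1, 0, 0, 0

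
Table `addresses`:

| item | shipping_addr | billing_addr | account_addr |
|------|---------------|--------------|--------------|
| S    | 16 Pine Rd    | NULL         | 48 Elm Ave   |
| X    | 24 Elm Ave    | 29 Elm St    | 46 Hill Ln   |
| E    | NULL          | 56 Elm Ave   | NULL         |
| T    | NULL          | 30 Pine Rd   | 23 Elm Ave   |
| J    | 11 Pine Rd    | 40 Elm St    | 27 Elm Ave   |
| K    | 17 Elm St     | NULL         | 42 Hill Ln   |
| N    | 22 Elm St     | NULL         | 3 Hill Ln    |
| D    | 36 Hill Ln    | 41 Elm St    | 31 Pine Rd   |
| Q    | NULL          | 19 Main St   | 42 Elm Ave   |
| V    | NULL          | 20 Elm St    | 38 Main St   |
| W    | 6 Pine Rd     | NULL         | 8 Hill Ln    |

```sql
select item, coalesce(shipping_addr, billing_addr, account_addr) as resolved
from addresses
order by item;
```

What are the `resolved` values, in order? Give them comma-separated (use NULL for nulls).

item=D: shipping_addr=36 Hill Ln → 36 Hill Ln
item=E: shipping_addr=NULL, billing_addr=56 Elm Ave → 56 Elm Ave
item=J: shipping_addr=11 Pine Rd → 11 Pine Rd
item=K: shipping_addr=17 Elm St → 17 Elm St
item=N: shipping_addr=22 Elm St → 22 Elm St
item=Q: shipping_addr=NULL, billing_addr=19 Main St → 19 Main St
item=S: shipping_addr=16 Pine Rd → 16 Pine Rd
item=T: shipping_addr=NULL, billing_addr=30 Pine Rd → 30 Pine Rd
item=V: shipping_addr=NULL, billing_addr=20 Elm St → 20 Elm St
item=W: shipping_addr=6 Pine Rd → 6 Pine Rd
item=X: shipping_addr=24 Elm Ave → 24 Elm Ave

36 Hill Ln, 56 Elm Ave, 11 Pine Rd, 17 Elm St, 22 Elm St, 19 Main St, 16 Pine Rd, 30 Pine Rd, 20 Elm St, 6 Pine Rd, 24 Elm Ave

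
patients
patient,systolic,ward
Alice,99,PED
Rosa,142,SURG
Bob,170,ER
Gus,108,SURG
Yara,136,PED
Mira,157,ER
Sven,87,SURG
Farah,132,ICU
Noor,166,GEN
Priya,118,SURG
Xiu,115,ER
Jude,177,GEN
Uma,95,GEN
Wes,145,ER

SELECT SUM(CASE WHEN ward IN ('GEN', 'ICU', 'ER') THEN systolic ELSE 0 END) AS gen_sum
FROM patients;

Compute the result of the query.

patient=Alice: ✗
patient=Rosa: ✗
patient=Bob: ✓ → 170
patient=Gus: ✗
patient=Yara: ✗
patient=Mira: ✓ → 157
patient=Sven: ✗
patient=Farah: ✓ → 132
patient=Noor: ✓ → 166
patient=Priya: ✗
patient=Xiu: ✓ → 115
patient=Jude: ✓ → 177
patient=Uma: ✓ → 95
patient=Wes: ✓ → 145
gen_sum = 170 + 157 + 132 + 166 + 115 + 177 + 95 + 145 = 1157

1157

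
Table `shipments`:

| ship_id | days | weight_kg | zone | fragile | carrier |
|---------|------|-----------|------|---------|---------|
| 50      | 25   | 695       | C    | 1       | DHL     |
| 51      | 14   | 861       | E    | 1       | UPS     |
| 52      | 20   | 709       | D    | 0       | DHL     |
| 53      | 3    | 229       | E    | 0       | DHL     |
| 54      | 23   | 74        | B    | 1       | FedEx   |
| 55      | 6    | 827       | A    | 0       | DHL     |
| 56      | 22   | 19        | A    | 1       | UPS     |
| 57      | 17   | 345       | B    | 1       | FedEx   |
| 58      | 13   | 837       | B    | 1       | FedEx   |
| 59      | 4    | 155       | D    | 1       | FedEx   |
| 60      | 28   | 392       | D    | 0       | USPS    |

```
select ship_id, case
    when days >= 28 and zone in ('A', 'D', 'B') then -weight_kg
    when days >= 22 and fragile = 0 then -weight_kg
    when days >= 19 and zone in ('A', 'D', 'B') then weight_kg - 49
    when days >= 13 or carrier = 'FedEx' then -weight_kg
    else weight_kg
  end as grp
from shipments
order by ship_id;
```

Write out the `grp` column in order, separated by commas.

ship_id=50: days >= 13 or carrier = 'FedEx' → -695
ship_id=51: days >= 13 or carrier = 'FedEx' → -861
ship_id=52: days >= 19 and zone in ('A', 'D', 'B') → 660
ship_id=53: ELSE → 229
ship_id=54: days >= 19 and zone in ('A', 'D', 'B') → 25
ship_id=55: ELSE → 827
ship_id=56: days >= 19 and zone in ('A', 'D', 'B') → -30
ship_id=57: days >= 13 or carrier = 'FedEx' → -345
ship_id=58: days >= 13 or carrier = 'FedEx' → -837
ship_id=59: days >= 13 or carrier = 'FedEx' → -155
ship_id=60: days >= 28 and zone in ('A', 'D', 'B') → -392

-695, -861, 660, 229, 25, 827, -30, -345, -837, -155, -392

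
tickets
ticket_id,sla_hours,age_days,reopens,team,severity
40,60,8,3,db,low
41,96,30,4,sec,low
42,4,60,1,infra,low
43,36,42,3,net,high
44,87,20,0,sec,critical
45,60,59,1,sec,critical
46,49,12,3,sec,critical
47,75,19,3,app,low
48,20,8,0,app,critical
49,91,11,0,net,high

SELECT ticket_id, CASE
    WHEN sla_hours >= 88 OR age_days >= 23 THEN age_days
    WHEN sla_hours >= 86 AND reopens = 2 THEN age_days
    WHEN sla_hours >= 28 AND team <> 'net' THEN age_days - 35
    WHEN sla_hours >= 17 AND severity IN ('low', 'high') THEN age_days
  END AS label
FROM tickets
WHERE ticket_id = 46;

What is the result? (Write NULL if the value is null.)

-23

ticket_id = 46: sla_hours=49, age_days=12, reopens=3, team=sec, severity=critical.
sla_hours >= 88 OR age_days >= 23 → false
sla_hours >= 86 AND reopens = 2 → false
sla_hours >= 28 AND team <> 'net' → true → -23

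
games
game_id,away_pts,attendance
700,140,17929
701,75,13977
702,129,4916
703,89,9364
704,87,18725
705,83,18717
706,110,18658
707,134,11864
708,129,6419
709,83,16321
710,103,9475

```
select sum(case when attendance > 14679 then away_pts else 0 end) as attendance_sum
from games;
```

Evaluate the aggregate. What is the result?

game_id=700: ✓ → 140
game_id=701: ✗
game_id=702: ✗
game_id=703: ✗
game_id=704: ✓ → 87
game_id=705: ✓ → 83
game_id=706: ✓ → 110
game_id=707: ✗
game_id=708: ✗
game_id=709: ✓ → 83
game_id=710: ✗
attendance_sum = 140 + 87 + 83 + 110 + 83 = 503

503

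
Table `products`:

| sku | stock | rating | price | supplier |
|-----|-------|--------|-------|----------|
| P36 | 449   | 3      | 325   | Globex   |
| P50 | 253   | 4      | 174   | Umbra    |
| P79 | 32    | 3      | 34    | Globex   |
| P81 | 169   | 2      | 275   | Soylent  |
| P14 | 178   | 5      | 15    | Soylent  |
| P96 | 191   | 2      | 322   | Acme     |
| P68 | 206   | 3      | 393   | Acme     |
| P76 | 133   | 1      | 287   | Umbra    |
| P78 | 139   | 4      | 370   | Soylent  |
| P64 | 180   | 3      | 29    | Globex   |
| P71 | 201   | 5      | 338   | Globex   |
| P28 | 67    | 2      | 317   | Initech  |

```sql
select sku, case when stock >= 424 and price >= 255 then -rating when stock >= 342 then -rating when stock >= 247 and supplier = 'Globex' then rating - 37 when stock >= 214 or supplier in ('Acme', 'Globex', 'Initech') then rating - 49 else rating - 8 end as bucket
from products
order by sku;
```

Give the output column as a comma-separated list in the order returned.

-3, -47, -3, -45, -46, -46, -44, -7, -4, -46, -6, -47

sku=P14: ELSE → -3
sku=P28: stock >= 214 or supplier in ('Acme', 'Globex', 'Initech') → -47
sku=P36: stock >= 424 and price >= 255 → -3
sku=P50: stock >= 214 or supplier in ('Acme', 'Globex', 'Initech') → -45
sku=P64: stock >= 214 or supplier in ('Acme', 'Globex', 'Initech') → -46
sku=P68: stock >= 214 or supplier in ('Acme', 'Globex', 'Initech') → -46
sku=P71: stock >= 214 or supplier in ('Acme', 'Globex', 'Initech') → -44
sku=P76: ELSE → -7
sku=P78: ELSE → -4
sku=P79: stock >= 214 or supplier in ('Acme', 'Globex', 'Initech') → -46
sku=P81: ELSE → -6
sku=P96: stock >= 214 or supplier in ('Acme', 'Globex', 'Initech') → -47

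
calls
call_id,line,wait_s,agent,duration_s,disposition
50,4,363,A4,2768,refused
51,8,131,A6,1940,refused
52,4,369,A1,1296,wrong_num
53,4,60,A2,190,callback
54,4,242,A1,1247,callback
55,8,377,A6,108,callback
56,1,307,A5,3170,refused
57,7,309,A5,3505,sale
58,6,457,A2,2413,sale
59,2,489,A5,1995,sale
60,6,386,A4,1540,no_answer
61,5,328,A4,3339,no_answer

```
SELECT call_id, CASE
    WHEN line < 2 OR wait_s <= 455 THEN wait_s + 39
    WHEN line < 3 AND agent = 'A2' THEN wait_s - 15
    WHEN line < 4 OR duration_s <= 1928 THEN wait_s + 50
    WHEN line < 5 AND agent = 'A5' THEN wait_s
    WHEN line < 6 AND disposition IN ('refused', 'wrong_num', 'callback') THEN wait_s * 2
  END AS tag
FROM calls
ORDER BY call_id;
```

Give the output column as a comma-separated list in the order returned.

call_id=50: line < 2 OR wait_s <= 455 → 402
call_id=51: line < 2 OR wait_s <= 455 → 170
call_id=52: line < 2 OR wait_s <= 455 → 408
call_id=53: line < 2 OR wait_s <= 455 → 99
call_id=54: line < 2 OR wait_s <= 455 → 281
call_id=55: line < 2 OR wait_s <= 455 → 416
call_id=56: line < 2 OR wait_s <= 455 → 346
call_id=57: line < 2 OR wait_s <= 455 → 348
call_id=58: (no match → NULL) → NULL
call_id=59: line < 4 OR duration_s <= 1928 → 539
call_id=60: line < 2 OR wait_s <= 455 → 425
call_id=61: line < 2 OR wait_s <= 455 → 367

402, 170, 408, 99, 281, 416, 346, 348, NULL, 539, 425, 367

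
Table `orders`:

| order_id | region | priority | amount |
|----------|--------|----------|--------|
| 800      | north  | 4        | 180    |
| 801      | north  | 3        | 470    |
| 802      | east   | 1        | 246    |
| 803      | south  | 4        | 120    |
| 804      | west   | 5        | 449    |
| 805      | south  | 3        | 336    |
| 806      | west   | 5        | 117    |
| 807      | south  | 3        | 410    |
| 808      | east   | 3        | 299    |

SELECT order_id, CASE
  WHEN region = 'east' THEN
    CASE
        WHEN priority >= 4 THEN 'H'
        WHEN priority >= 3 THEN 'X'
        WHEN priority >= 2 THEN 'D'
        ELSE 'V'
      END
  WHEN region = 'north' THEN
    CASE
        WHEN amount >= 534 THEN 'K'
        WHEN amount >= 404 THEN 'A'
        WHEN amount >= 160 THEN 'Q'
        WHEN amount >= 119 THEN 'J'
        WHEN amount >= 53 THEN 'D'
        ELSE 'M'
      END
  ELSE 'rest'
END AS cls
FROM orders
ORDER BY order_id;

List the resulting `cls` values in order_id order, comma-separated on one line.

Q, A, V, rest, rest, rest, rest, rest, X

order_id=800: region='north' → inner[amount >= 160] → Q
order_id=801: region='north' → inner[amount >= 404] → A
order_id=802: region='east' → inner[ELSE] → V
order_id=803: region='south' → outer ELSE → rest
order_id=804: region='west' → outer ELSE → rest
order_id=805: region='south' → outer ELSE → rest
order_id=806: region='west' → outer ELSE → rest
order_id=807: region='south' → outer ELSE → rest
order_id=808: region='east' → inner[priority >= 3] → X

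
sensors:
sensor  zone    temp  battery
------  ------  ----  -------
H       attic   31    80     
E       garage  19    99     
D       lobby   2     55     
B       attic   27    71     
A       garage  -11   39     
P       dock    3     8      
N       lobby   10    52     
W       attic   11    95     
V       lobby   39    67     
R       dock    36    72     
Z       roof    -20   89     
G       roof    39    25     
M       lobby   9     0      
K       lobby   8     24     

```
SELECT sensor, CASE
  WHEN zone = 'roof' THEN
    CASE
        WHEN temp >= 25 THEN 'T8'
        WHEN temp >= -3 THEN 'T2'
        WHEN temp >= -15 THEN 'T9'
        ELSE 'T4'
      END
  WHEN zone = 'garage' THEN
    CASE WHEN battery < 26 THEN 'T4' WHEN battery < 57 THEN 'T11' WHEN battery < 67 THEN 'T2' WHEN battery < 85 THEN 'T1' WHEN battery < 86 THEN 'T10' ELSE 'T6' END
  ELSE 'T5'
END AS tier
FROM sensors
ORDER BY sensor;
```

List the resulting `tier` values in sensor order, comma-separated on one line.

T11, T5, T5, T6, T8, T5, T5, T5, T5, T5, T5, T5, T5, T4

sensor=A: zone='garage' → inner[battery < 57] → T11
sensor=B: zone='attic' → outer ELSE → T5
sensor=D: zone='lobby' → outer ELSE → T5
sensor=E: zone='garage' → inner[ELSE] → T6
sensor=G: zone='roof' → inner[temp >= 25] → T8
sensor=H: zone='attic' → outer ELSE → T5
sensor=K: zone='lobby' → outer ELSE → T5
sensor=M: zone='lobby' → outer ELSE → T5
sensor=N: zone='lobby' → outer ELSE → T5
sensor=P: zone='dock' → outer ELSE → T5
sensor=R: zone='dock' → outer ELSE → T5
sensor=V: zone='lobby' → outer ELSE → T5
sensor=W: zone='attic' → outer ELSE → T5
sensor=Z: zone='roof' → inner[ELSE] → T4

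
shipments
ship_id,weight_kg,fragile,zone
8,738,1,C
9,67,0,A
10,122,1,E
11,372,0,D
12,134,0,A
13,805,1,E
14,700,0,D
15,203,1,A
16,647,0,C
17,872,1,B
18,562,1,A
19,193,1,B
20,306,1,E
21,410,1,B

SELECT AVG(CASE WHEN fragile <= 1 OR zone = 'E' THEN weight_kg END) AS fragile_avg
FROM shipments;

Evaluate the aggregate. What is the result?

437.9285714286

ship_id=8: ✓ → 738
ship_id=9: ✓ → 67
ship_id=10: ✓ → 122
ship_id=11: ✓ → 372
ship_id=12: ✓ → 134
ship_id=13: ✓ → 805
ship_id=14: ✓ → 700
ship_id=15: ✓ → 203
ship_id=16: ✓ → 647
ship_id=17: ✓ → 872
ship_id=18: ✓ → 562
ship_id=19: ✓ → 193
ship_id=20: ✓ → 306
ship_id=21: ✓ → 410
fragile_avg = (738 + 67 + 122 + 372 + 134 + 805 + 700 + 203 + 647 + 872 + 562 + 193 + 306 + 410) / 14 = 437.9285714286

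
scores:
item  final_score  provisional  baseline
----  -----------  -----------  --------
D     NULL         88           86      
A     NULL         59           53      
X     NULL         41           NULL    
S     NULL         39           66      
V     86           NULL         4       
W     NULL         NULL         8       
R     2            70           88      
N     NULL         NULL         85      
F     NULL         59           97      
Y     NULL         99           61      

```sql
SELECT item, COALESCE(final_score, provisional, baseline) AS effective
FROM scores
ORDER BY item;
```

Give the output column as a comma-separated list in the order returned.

59, 88, 59, 85, 2, 39, 86, 8, 41, 99

item=A: final_score=NULL, provisional=59 → 59
item=D: final_score=NULL, provisional=88 → 88
item=F: final_score=NULL, provisional=59 → 59
item=N: final_score=NULL, provisional=NULL, baseline=85 → 85
item=R: final_score=2 → 2
item=S: final_score=NULL, provisional=39 → 39
item=V: final_score=86 → 86
item=W: final_score=NULL, provisional=NULL, baseline=8 → 8
item=X: final_score=NULL, provisional=41 → 41
item=Y: final_score=NULL, provisional=99 → 99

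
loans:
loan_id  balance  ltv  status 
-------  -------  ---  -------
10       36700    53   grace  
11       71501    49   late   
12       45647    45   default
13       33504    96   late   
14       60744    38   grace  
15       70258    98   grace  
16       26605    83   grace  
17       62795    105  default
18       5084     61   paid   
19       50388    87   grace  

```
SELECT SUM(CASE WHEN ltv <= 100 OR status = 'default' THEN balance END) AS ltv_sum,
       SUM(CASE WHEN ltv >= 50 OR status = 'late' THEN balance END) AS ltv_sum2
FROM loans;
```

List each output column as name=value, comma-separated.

ltv_sum=463226, ltv_sum2=356835

[ltv_sum: ltv <= 100 OR status = 'default']
loan_id=10: ✓ → 36700
loan_id=11: ✓ → 71501
loan_id=12: ✓ → 45647
loan_id=13: ✓ → 33504
loan_id=14: ✓ → 60744
loan_id=15: ✓ → 70258
loan_id=16: ✓ → 26605
loan_id=17: ✓ → 62795
loan_id=18: ✓ → 5084
loan_id=19: ✓ → 50388
ltv_sum = 36700 + 71501 + 45647 + 33504 + 60744 + 70258 + 26605 + 62795 + 5084 + 50388 = 463226
—
[ltv_sum2: ltv >= 50 OR status = 'late']
loan_id=10: ✓ → 36700
loan_id=11: ✓ → 71501
loan_id=12: ✗
loan_id=13: ✓ → 33504
loan_id=14: ✗
loan_id=15: ✓ → 70258
loan_id=16: ✓ → 26605
loan_id=17: ✓ → 62795
loan_id=18: ✓ → 5084
loan_id=19: ✓ → 50388
ltv_sum2 = 36700 + 71501 + 33504 + 70258 + 26605 + 62795 + 5084 + 50388 = 356835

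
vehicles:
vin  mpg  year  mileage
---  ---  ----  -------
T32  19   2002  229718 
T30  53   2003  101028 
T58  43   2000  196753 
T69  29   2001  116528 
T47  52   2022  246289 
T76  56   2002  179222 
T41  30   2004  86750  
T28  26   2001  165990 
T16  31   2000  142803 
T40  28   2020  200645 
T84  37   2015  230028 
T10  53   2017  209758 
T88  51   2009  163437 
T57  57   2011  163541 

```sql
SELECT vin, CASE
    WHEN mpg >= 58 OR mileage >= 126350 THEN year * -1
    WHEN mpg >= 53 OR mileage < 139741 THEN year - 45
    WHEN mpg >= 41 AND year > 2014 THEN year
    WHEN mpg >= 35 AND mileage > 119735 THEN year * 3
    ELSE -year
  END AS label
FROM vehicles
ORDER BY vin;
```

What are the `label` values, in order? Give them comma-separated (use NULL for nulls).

-2017, -2000, -2001, 1958, -2002, -2020, 1959, -2022, -2011, -2000, 1956, -2002, -2015, -2009

vin=T10: mpg >= 58 OR mileage >= 126350 → -2017
vin=T16: mpg >= 58 OR mileage >= 126350 → -2000
vin=T28: mpg >= 58 OR mileage >= 126350 → -2001
vin=T30: mpg >= 53 OR mileage < 139741 → 1958
vin=T32: mpg >= 58 OR mileage >= 126350 → -2002
vin=T40: mpg >= 58 OR mileage >= 126350 → -2020
vin=T41: mpg >= 53 OR mileage < 139741 → 1959
vin=T47: mpg >= 58 OR mileage >= 126350 → -2022
vin=T57: mpg >= 58 OR mileage >= 126350 → -2011
vin=T58: mpg >= 58 OR mileage >= 126350 → -2000
vin=T69: mpg >= 53 OR mileage < 139741 → 1956
vin=T76: mpg >= 58 OR mileage >= 126350 → -2002
vin=T84: mpg >= 58 OR mileage >= 126350 → -2015
vin=T88: mpg >= 58 OR mileage >= 126350 → -2009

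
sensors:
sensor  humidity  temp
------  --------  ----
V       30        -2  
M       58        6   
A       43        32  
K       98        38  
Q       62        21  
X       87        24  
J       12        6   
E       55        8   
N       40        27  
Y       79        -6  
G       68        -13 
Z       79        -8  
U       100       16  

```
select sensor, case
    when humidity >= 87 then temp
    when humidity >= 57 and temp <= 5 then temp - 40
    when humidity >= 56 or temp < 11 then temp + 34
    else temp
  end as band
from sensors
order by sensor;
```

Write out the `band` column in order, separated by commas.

sensor=A: ELSE → 32
sensor=E: humidity >= 56 or temp < 11 → 42
sensor=G: humidity >= 57 and temp <= 5 → -53
sensor=J: humidity >= 56 or temp < 11 → 40
sensor=K: humidity >= 87 → 38
sensor=M: humidity >= 56 or temp < 11 → 40
sensor=N: ELSE → 27
sensor=Q: humidity >= 56 or temp < 11 → 55
sensor=U: humidity >= 87 → 16
sensor=V: humidity >= 56 or temp < 11 → 32
sensor=X: humidity >= 87 → 24
sensor=Y: humidity >= 57 and temp <= 5 → -46
sensor=Z: humidity >= 57 and temp <= 5 → -48

32, 42, -53, 40, 38, 40, 27, 55, 16, 32, 24, -46, -48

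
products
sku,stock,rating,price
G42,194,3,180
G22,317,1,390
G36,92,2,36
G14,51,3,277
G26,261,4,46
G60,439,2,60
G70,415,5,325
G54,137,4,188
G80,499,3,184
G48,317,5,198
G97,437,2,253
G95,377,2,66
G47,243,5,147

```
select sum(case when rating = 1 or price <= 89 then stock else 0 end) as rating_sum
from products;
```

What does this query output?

sku=G42: ✗
sku=G22: ✓ → 317
sku=G36: ✓ → 92
sku=G14: ✗
sku=G26: ✓ → 261
sku=G60: ✓ → 439
sku=G70: ✗
sku=G54: ✗
sku=G80: ✗
sku=G48: ✗
sku=G97: ✗
sku=G95: ✓ → 377
sku=G47: ✗
rating_sum = 317 + 92 + 261 + 439 + 377 = 1486

1486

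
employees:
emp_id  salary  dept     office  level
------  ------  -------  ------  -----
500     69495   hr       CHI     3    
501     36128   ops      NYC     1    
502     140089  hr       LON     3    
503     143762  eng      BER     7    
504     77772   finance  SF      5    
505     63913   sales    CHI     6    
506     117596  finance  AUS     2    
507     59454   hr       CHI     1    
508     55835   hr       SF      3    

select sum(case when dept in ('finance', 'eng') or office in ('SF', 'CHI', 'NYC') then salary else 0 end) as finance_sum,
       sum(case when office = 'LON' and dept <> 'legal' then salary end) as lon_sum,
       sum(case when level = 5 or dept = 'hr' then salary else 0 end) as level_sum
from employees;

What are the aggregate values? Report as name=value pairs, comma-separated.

[finance_sum: dept in ('finance', 'eng') or office in ('SF', 'CHI', 'NYC')]
emp_id=500: ✓ → 69495
emp_id=501: ✓ → 36128
emp_id=502: ✗
emp_id=503: ✓ → 143762
emp_id=504: ✓ → 77772
emp_id=505: ✓ → 63913
emp_id=506: ✓ → 117596
emp_id=507: ✓ → 59454
emp_id=508: ✓ → 55835
finance_sum = 69495 + 36128 + 143762 + 77772 + 63913 + 117596 + 59454 + 55835 = 623955
—
[lon_sum: office = 'LON' and dept <> 'legal']
emp_id=500: ✗
emp_id=501: ✗
emp_id=502: ✓ → 140089
emp_id=503: ✗
emp_id=504: ✗
emp_id=505: ✗
emp_id=506: ✗
emp_id=507: ✗
emp_id=508: ✗
lon_sum = 140089
—
[level_sum: level = 5 or dept = 'hr']
emp_id=500: ✓ → 69495
emp_id=501: ✗
emp_id=502: ✓ → 140089
emp_id=503: ✗
emp_id=504: ✓ → 77772
emp_id=505: ✗
emp_id=506: ✗
emp_id=507: ✓ → 59454
emp_id=508: ✓ → 55835
level_sum = 69495 + 140089 + 77772 + 59454 + 55835 = 402645

finance_sum=623955, lon_sum=140089, level_sum=402645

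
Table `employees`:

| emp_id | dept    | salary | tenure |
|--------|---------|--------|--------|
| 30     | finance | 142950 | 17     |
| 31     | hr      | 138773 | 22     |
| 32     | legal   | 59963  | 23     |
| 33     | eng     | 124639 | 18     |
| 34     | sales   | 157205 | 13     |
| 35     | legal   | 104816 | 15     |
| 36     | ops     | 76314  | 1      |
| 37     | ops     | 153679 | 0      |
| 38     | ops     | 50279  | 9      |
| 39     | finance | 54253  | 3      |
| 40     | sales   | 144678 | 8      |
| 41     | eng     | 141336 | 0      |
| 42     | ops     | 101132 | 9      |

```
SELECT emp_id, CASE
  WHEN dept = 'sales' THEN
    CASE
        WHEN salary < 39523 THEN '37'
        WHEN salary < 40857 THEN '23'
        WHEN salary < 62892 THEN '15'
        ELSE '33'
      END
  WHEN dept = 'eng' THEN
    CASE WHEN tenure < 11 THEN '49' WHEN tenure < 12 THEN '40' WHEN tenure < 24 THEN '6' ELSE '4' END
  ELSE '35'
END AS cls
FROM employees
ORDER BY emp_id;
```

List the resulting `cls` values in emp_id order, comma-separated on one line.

emp_id=30: dept='finance' → outer ELSE → 35
emp_id=31: dept='hr' → outer ELSE → 35
emp_id=32: dept='legal' → outer ELSE → 35
emp_id=33: dept='eng' → inner[tenure < 24] → 6
emp_id=34: dept='sales' → inner[ELSE] → 33
emp_id=35: dept='legal' → outer ELSE → 35
emp_id=36: dept='ops' → outer ELSE → 35
emp_id=37: dept='ops' → outer ELSE → 35
emp_id=38: dept='ops' → outer ELSE → 35
emp_id=39: dept='finance' → outer ELSE → 35
emp_id=40: dept='sales' → inner[ELSE] → 33
emp_id=41: dept='eng' → inner[tenure < 11] → 49
emp_id=42: dept='ops' → outer ELSE → 35

35, 35, 35, 6, 33, 35, 35, 35, 35, 35, 33, 49, 35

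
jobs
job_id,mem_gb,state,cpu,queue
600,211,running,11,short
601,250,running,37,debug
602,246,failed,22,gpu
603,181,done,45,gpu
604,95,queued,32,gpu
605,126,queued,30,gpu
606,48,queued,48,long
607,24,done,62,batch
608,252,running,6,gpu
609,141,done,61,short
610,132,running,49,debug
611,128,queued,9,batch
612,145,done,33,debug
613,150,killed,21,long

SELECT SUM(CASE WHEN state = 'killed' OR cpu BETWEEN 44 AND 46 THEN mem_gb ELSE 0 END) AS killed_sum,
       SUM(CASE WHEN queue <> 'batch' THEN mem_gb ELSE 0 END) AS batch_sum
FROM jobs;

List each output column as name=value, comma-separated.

killed_sum=331, batch_sum=1977

[killed_sum: state = 'killed' OR cpu BETWEEN 44 AND 46]
job_id=600: ✗
job_id=601: ✗
job_id=602: ✗
job_id=603: ✓ → 181
job_id=604: ✗
job_id=605: ✗
job_id=606: ✗
job_id=607: ✗
job_id=608: ✗
job_id=609: ✗
job_id=610: ✗
job_id=611: ✗
job_id=612: ✗
job_id=613: ✓ → 150
killed_sum = 181 + 150 = 331
—
[batch_sum: queue <> 'batch']
job_id=600: ✓ → 211
job_id=601: ✓ → 250
job_id=602: ✓ → 246
job_id=603: ✓ → 181
job_id=604: ✓ → 95
job_id=605: ✓ → 126
job_id=606: ✓ → 48
job_id=607: ✗
job_id=608: ✓ → 252
job_id=609: ✓ → 141
job_id=610: ✓ → 132
job_id=611: ✗
job_id=612: ✓ → 145
job_id=613: ✓ → 150
batch_sum = 211 + 250 + 246 + 181 + 95 + 126 + 48 + 252 + 141 + 132 + 145 + 150 = 1977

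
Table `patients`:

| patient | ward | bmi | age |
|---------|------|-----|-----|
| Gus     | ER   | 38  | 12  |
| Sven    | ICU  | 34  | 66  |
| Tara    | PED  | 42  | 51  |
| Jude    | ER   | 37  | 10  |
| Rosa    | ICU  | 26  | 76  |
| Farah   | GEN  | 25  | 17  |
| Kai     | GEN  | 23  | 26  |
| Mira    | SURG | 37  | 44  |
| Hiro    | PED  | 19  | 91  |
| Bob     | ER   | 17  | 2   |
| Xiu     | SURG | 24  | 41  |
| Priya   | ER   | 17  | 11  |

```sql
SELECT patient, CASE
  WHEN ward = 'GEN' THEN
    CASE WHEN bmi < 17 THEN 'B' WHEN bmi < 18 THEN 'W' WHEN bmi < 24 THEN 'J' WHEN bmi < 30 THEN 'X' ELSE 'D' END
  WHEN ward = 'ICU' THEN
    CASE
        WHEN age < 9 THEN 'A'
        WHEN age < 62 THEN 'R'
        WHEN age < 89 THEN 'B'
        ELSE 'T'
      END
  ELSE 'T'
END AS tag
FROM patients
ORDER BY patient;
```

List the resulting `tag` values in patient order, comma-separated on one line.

patient=Bob: ward='ER' → outer ELSE → T
patient=Farah: ward='GEN' → inner[bmi < 30] → X
patient=Gus: ward='ER' → outer ELSE → T
patient=Hiro: ward='PED' → outer ELSE → T
patient=Jude: ward='ER' → outer ELSE → T
patient=Kai: ward='GEN' → inner[bmi < 24] → J
patient=Mira: ward='SURG' → outer ELSE → T
patient=Priya: ward='ER' → outer ELSE → T
patient=Rosa: ward='ICU' → inner[age < 89] → B
patient=Sven: ward='ICU' → inner[age < 89] → B
patient=Tara: ward='PED' → outer ELSE → T
patient=Xiu: ward='SURG' → outer ELSE → T

T, X, T, T, T, J, T, T, B, B, T, T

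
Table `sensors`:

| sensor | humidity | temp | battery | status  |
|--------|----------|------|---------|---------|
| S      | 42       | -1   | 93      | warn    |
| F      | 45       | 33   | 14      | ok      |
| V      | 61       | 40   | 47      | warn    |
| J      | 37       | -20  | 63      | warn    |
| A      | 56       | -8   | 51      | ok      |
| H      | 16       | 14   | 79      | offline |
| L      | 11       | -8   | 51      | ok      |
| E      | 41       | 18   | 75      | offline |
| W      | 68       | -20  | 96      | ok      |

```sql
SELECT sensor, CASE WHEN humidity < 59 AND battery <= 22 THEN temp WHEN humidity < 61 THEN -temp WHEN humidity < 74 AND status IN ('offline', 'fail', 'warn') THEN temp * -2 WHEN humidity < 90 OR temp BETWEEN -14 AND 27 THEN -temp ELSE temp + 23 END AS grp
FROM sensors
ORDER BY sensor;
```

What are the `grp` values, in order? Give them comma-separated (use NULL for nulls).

sensor=A: humidity < 61 → 8
sensor=E: humidity < 61 → -18
sensor=F: humidity < 59 AND battery <= 22 → 33
sensor=H: humidity < 61 → -14
sensor=J: humidity < 61 → 20
sensor=L: humidity < 61 → 8
sensor=S: humidity < 61 → 1
sensor=V: humidity < 74 AND status IN ('offline', 'fail', 'warn') → -80
sensor=W: humidity < 90 OR temp BETWEEN -14 AND 27 → 20

8, -18, 33, -14, 20, 8, 1, -80, 20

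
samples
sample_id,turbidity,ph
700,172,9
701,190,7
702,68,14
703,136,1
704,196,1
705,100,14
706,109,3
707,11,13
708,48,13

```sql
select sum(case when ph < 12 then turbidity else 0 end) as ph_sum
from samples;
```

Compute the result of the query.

803

sample_id=700: ✓ → 172
sample_id=701: ✓ → 190
sample_id=702: ✗
sample_id=703: ✓ → 136
sample_id=704: ✓ → 196
sample_id=705: ✗
sample_id=706: ✓ → 109
sample_id=707: ✗
sample_id=708: ✗
ph_sum = 172 + 190 + 136 + 196 + 109 = 803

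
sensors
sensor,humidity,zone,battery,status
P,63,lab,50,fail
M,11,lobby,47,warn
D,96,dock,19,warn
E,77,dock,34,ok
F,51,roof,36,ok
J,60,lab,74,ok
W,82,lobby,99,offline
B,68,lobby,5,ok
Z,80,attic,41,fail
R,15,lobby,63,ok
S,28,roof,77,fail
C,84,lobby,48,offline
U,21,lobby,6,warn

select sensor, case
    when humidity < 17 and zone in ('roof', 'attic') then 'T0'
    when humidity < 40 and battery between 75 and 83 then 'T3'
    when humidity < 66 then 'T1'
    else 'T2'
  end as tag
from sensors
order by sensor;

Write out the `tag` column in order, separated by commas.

T2, T2, T2, T2, T1, T1, T1, T1, T1, T3, T1, T2, T2

sensor=B: ELSE → T2
sensor=C: ELSE → T2
sensor=D: ELSE → T2
sensor=E: ELSE → T2
sensor=F: humidity < 66 → T1
sensor=J: humidity < 66 → T1
sensor=M: humidity < 66 → T1
sensor=P: humidity < 66 → T1
sensor=R: humidity < 66 → T1
sensor=S: humidity < 40 and battery between 75 and 83 → T3
sensor=U: humidity < 66 → T1
sensor=W: ELSE → T2
sensor=Z: ELSE → T2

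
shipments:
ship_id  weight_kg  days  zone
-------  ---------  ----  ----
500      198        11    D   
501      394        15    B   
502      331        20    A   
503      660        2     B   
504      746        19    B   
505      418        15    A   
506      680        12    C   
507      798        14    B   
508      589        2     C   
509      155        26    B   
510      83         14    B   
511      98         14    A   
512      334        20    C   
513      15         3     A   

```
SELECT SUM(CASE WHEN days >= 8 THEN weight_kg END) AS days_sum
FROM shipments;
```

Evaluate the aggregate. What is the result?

ship_id=500: ✓ → 198
ship_id=501: ✓ → 394
ship_id=502: ✓ → 331
ship_id=503: ✗
ship_id=504: ✓ → 746
ship_id=505: ✓ → 418
ship_id=506: ✓ → 680
ship_id=507: ✓ → 798
ship_id=508: ✗
ship_id=509: ✓ → 155
ship_id=510: ✓ → 83
ship_id=511: ✓ → 98
ship_id=512: ✓ → 334
ship_id=513: ✗
days_sum = 198 + 394 + 331 + 746 + 418 + 680 + 798 + 155 + 83 + 98 + 334 = 4235

4235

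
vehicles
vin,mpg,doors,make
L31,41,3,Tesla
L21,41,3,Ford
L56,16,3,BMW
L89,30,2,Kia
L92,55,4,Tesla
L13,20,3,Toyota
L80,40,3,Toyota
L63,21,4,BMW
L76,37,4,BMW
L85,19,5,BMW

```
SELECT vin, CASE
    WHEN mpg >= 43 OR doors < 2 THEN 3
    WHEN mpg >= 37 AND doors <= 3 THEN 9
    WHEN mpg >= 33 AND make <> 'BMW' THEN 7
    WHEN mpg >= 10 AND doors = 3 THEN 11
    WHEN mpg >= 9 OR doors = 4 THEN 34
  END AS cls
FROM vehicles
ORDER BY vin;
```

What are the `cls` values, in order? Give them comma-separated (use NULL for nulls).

11, 9, 9, 11, 34, 34, 9, 34, 34, 3

vin=L13: mpg >= 10 AND doors = 3 → 11
vin=L21: mpg >= 37 AND doors <= 3 → 9
vin=L31: mpg >= 37 AND doors <= 3 → 9
vin=L56: mpg >= 10 AND doors = 3 → 11
vin=L63: mpg >= 9 OR doors = 4 → 34
vin=L76: mpg >= 9 OR doors = 4 → 34
vin=L80: mpg >= 37 AND doors <= 3 → 9
vin=L85: mpg >= 9 OR doors = 4 → 34
vin=L89: mpg >= 9 OR doors = 4 → 34
vin=L92: mpg >= 43 OR doors < 2 → 3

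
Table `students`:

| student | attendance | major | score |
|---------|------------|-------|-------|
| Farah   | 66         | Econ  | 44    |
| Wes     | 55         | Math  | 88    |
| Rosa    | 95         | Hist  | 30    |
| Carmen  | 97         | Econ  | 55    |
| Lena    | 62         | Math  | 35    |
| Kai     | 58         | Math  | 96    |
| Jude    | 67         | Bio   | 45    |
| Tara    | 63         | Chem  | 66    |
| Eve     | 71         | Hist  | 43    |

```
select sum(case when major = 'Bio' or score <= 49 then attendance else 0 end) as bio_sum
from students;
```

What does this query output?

361

student=Farah: ✓ → 66
student=Wes: ✗
student=Rosa: ✓ → 95
student=Carmen: ✗
student=Lena: ✓ → 62
student=Kai: ✗
student=Jude: ✓ → 67
student=Tara: ✗
student=Eve: ✓ → 71
bio_sum = 66 + 95 + 62 + 67 + 71 = 361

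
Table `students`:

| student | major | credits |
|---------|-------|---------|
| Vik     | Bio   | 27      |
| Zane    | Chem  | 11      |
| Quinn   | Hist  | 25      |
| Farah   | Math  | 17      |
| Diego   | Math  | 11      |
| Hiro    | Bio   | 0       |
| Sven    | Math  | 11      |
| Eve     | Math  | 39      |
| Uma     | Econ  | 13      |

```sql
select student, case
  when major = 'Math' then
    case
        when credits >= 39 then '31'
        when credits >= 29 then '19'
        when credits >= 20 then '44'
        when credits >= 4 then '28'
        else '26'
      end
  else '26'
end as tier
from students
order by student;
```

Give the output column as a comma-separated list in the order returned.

student=Diego: major='Math' → inner[credits >= 4] → 28
student=Eve: major='Math' → inner[credits >= 39] → 31
student=Farah: major='Math' → inner[credits >= 4] → 28
student=Hiro: major='Bio' → outer ELSE → 26
student=Quinn: major='Hist' → outer ELSE → 26
student=Sven: major='Math' → inner[credits >= 4] → 28
student=Uma: major='Econ' → outer ELSE → 26
student=Vik: major='Bio' → outer ELSE → 26
student=Zane: major='Chem' → outer ELSE → 26

28, 31, 28, 26, 26, 28, 26, 26, 26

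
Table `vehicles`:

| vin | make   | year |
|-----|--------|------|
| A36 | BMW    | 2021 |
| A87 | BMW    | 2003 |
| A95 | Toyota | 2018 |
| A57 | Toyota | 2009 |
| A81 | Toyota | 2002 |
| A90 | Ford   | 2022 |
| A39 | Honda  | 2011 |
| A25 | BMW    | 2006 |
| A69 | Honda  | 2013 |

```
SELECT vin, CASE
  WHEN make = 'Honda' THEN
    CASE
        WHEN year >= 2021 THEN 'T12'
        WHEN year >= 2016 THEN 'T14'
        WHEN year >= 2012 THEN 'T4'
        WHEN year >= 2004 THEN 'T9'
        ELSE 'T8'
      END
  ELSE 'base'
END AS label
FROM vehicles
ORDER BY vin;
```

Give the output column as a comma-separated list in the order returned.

base, base, T9, base, T4, base, base, base, base

vin=A25: make='BMW' → outer ELSE → base
vin=A36: make='BMW' → outer ELSE → base
vin=A39: make='Honda' → inner[year >= 2004] → T9
vin=A57: make='Toyota' → outer ELSE → base
vin=A69: make='Honda' → inner[year >= 2012] → T4
vin=A81: make='Toyota' → outer ELSE → base
vin=A87: make='BMW' → outer ELSE → base
vin=A90: make='Ford' → outer ELSE → base
vin=A95: make='Toyota' → outer ELSE → base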